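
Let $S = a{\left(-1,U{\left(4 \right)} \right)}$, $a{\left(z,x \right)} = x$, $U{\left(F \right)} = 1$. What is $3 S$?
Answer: $3$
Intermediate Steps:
$S = 1$
$3 S = 3 \cdot 1 = 3$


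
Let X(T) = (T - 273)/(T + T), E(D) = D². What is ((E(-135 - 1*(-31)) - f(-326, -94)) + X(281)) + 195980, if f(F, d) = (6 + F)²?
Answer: 29335280/281 ≈ 1.0440e+5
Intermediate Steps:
X(T) = (-273 + T)/(2*T) (X(T) = (-273 + T)/((2*T)) = (-273 + T)*(1/(2*T)) = (-273 + T)/(2*T))
((E(-135 - 1*(-31)) - f(-326, -94)) + X(281)) + 195980 = (((-135 - 1*(-31))² - (6 - 326)²) + (½)*(-273 + 281)/281) + 195980 = (((-135 + 31)² - 1*(-320)²) + (½)*(1/281)*8) + 195980 = (((-104)² - 1*102400) + 4/281) + 195980 = ((10816 - 102400) + 4/281) + 195980 = (-91584 + 4/281) + 195980 = -25735100/281 + 195980 = 29335280/281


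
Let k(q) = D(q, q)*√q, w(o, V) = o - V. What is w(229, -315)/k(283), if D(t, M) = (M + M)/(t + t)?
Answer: 544*√283/283 ≈ 32.337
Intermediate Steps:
D(t, M) = M/t (D(t, M) = (2*M)/((2*t)) = (2*M)*(1/(2*t)) = M/t)
k(q) = √q (k(q) = (q/q)*√q = 1*√q = √q)
w(229, -315)/k(283) = (229 - 1*(-315))/(√283) = (229 + 315)*(√283/283) = 544*(√283/283) = 544*√283/283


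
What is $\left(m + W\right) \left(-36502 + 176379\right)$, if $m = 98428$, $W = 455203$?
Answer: $77440243387$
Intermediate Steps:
$\left(m + W\right) \left(-36502 + 176379\right) = \left(98428 + 455203\right) \left(-36502 + 176379\right) = 553631 \cdot 139877 = 77440243387$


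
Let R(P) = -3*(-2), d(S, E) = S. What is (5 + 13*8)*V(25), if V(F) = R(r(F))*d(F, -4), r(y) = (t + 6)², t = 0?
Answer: 16350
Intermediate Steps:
r(y) = 36 (r(y) = (0 + 6)² = 6² = 36)
R(P) = 6
V(F) = 6*F
(5 + 13*8)*V(25) = (5 + 13*8)*(6*25) = (5 + 104)*150 = 109*150 = 16350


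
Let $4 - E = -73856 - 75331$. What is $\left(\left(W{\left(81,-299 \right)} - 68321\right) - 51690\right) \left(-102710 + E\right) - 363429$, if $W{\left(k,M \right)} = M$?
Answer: $-5592492539$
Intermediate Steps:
$E = 149191$ ($E = 4 - \left(-73856 - 75331\right) = 4 - -149187 = 4 + 149187 = 149191$)
$\left(\left(W{\left(81,-299 \right)} - 68321\right) - 51690\right) \left(-102710 + E\right) - 363429 = \left(\left(-299 - 68321\right) - 51690\right) \left(-102710 + 149191\right) - 363429 = \left(-68620 - 51690\right) 46481 - 363429 = \left(-120310\right) 46481 - 363429 = -5592129110 - 363429 = -5592492539$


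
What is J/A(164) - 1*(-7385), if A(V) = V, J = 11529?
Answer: 1222669/164 ≈ 7455.3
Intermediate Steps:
J/A(164) - 1*(-7385) = 11529/164 - 1*(-7385) = 11529*(1/164) + 7385 = 11529/164 + 7385 = 1222669/164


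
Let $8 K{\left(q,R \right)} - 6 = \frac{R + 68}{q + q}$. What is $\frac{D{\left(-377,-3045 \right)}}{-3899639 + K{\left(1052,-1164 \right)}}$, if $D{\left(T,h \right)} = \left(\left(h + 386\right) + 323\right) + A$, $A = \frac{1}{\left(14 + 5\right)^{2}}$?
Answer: $\frac{354858536}{592389376883} \approx 0.00059903$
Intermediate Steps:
$A = \frac{1}{361}$ ($A = \frac{1}{19^{2}} = \frac{1}{361} \approx 0.0027701$)
$D{\left(T,h \right)} = \frac{255950}{361} + h$ ($D{\left(T,h \right)} = \left(\left(h + 386\right) + 323\right) + \frac{1}{361} = \left(\left(386 + h\right) + 323\right) + \frac{1}{361} = \left(709 + h\right) + \frac{1}{361} = \frac{255950}{361} + h$)
$K{\left(q,R \right)} = \frac{3}{4} + \frac{68 + R}{16 q}$ ($K{\left(q,R \right)} = \frac{3}{4} + \frac{\left(R + 68\right) \frac{1}{q + q}}{8} = \frac{3}{4} + \frac{\left(68 + R\right) \frac{1}{2 q}}{8} = \frac{3}{4} + \frac{\frac{1}{2} \frac{1}{q} \left(68 + R\right)}{8} = \frac{3}{4} + \frac{68 + R}{16 q}$)
$\frac{D{\left(-377,-3045 \right)}}{-3899639 + K{\left(1052,-1164 \right)}} = \frac{\frac{255950}{361} - 3045}{-3899639 + \frac{68 - 1164 + 12 \cdot 1052}{16 \cdot 1052}} = - \frac{843295}{361 \left(-3899639 + \frac{1}{16} \cdot \frac{1}{1052} \left(68 - 1164 + 12624\right)\right)} = - \frac{843295}{361 \left(-3899639 + \frac{1}{16} \cdot \frac{1}{1052} \cdot 11528\right)} = - \frac{843295}{361 \left(-3899639 + \frac{1441}{2104}\right)} = - \frac{843295}{361 \left(- \frac{8204839015}{2104}\right)} = \left(- \frac{843295}{361}\right) \left(- \frac{2104}{8204839015}\right) = \frac{354858536}{592389376883}$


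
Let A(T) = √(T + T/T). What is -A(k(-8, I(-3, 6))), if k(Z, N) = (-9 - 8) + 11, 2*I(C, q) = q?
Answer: -I*√5 ≈ -2.2361*I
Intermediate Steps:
I(C, q) = q/2
k(Z, N) = -6 (k(Z, N) = -17 + 11 = -6)
A(T) = √(1 + T) (A(T) = √(T + 1) = √(1 + T))
-A(k(-8, I(-3, 6))) = -√(1 - 6) = -√(-5) = -I*√5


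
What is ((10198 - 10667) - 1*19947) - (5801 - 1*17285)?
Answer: -8932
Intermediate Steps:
((10198 - 10667) - 1*19947) - (5801 - 1*17285) = (-469 - 19947) - (5801 - 17285) = -20416 - 1*(-11484) = -20416 + 11484 = -8932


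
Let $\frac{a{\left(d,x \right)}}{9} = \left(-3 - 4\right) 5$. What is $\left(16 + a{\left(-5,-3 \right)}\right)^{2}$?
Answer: $89401$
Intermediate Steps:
$a{\left(d,x \right)} = -315$ ($a{\left(d,x \right)} = 9 \left(-3 - 4\right) 5 = 9 \left(\left(-7\right) 5\right) = 9 \left(-35\right) = -315$)
$\left(16 + a{\left(-5,-3 \right)}\right)^{2} = \left(16 - 315\right)^{2} = \left(-299\right)^{2} = 89401$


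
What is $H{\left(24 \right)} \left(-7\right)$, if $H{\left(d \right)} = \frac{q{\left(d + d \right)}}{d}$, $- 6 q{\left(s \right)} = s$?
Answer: $\frac{7}{3} \approx 2.3333$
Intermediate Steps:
$q{\left(s \right)} = - \frac{s}{6}$
$H{\left(d \right)} = - \frac{1}{3}$ ($H{\left(d \right)} = \frac{\left(- \frac{1}{6}\right) \left(d + d\right)}{d} = \frac{\left(- \frac{1}{6}\right) 2 d}{d} = \frac{\left(- \frac{1}{3}\right) d}{d} = - \frac{1}{3}$)
$H{\left(24 \right)} \left(-7\right) = \left(- \frac{1}{3}\right) \left(-7\right) = \frac{7}{3}$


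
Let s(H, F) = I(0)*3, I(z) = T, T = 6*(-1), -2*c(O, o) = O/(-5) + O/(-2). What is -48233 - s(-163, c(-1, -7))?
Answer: -48215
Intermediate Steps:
c(O, o) = 7*O/20 (c(O, o) = -(O/(-5) + O/(-2))/2 = -(O*(-⅕) + O*(-½))/2 = -(-O/5 - O/2)/2 = -(-7)*O/20 = 7*O/20)
T = -6
I(z) = -6
s(H, F) = -18 (s(H, F) = -6*3 = -18)
-48233 - s(-163, c(-1, -7)) = -48233 - 1*(-18) = -48233 + 18 = -48215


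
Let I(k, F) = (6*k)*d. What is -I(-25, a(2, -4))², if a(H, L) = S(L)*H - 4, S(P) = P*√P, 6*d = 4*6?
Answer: -360000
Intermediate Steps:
d = 4 (d = (4*6)/6 = (⅙)*24 = 4)
S(P) = P^(3/2)
a(H, L) = -4 + H*L^(3/2) (a(H, L) = L^(3/2)*H - 4 = H*L^(3/2) - 4 = -4 + H*L^(3/2))
I(k, F) = 24*k (I(k, F) = (6*k)*4 = 24*k)
-I(-25, a(2, -4))² = -(24*(-25))² = -1*(-600)² = -1*360000 = -360000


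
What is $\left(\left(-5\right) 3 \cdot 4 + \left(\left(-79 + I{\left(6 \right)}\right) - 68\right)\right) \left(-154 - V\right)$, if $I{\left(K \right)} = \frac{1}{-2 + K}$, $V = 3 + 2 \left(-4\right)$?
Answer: $\frac{123223}{4} \approx 30806.0$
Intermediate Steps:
$V = -5$ ($V = 3 - 8 = -5$)
$\left(\left(-5\right) 3 \cdot 4 + \left(\left(-79 + I{\left(6 \right)}\right) - 68\right)\right) \left(-154 - V\right) = \left(\left(-5\right) 3 \cdot 4 - \left(147 - \frac{1}{-2 + 6}\right)\right) \left(-154 - -5\right) = \left(\left(-15\right) 4 - \left(147 - \frac{1}{4}\right)\right) \left(-154 + 5\right) = \left(-60 + \left(\left(-79 + \frac{1}{4}\right) - 68\right)\right) \left(-149\right) = \left(-60 - \frac{587}{4}\right) \left(-149\right) = \left(- \frac{827}{4}\right) \left(-149\right) = \frac{123223}{4}$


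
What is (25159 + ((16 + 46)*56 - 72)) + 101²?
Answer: 38760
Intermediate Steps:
(25159 + ((16 + 46)*56 - 72)) + 101² = (25159 + (62*56 - 72)) + 10201 = (25159 + (3472 - 72)) + 10201 = (25159 + 3400) + 10201 = 28559 + 10201 = 38760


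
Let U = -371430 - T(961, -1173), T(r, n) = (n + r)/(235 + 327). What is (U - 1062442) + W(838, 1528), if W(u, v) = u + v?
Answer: -402253080/281 ≈ -1.4315e+6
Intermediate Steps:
T(r, n) = n/562 + r/562 (T(r, n) = (n + r)/562 = (n + r)*(1/562) = n/562 + r/562)
U = -104371724/281 (U = -371430 - ((1/562)*(-1173) + (1/562)*961) = -371430 - (-1173/562 + 961/562) = -371430 - 1*(-106/281) = -371430 + 106/281 = -104371724/281 ≈ -3.7143e+5)
(U - 1062442) + W(838, 1528) = (-104371724/281 - 1062442) + (838 + 1528) = -402917926/281 + 2366 = -402253080/281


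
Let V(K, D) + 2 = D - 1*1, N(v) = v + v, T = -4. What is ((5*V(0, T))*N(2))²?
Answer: 19600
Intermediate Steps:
N(v) = 2*v
V(K, D) = -3 + D (V(K, D) = -2 + (D - 1*1) = -2 + (D - 1) = -2 + (-1 + D) = -3 + D)
((5*V(0, T))*N(2))² = ((5*(-3 - 4))*(2*2))² = ((5*(-7))*4)² = (-35*4)² = (-140)² = 19600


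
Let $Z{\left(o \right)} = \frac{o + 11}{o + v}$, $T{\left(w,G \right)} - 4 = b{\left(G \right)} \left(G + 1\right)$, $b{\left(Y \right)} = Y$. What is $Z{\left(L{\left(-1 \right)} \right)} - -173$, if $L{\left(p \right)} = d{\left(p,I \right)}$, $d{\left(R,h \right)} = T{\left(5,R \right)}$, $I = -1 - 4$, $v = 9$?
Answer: $\frac{2264}{13} \approx 174.15$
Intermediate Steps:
$I = -5$
$T{\left(w,G \right)} = 4 + G \left(1 + G\right)$ ($T{\left(w,G \right)} = 4 + G \left(G + 1\right) = 4 + G \left(1 + G\right)$)
$d{\left(R,h \right)} = 4 + R + R^{2}$
$L{\left(p \right)} = 4 + p + p^{2}$
$Z{\left(o \right)} = \frac{11 + o}{9 + o}$ ($Z{\left(o \right)} = \frac{o + 11}{o + 9} = \frac{11 + o}{9 + o}$)
$Z{\left(L{\left(-1 \right)} \right)} - -173 = \frac{11 + \left(4 - 1 + \left(-1\right)^{2}\right)}{9 + \left(4 - 1 + \left(-1\right)^{2}\right)} - -173 = \frac{11 + \left(4 - 1 + 1\right)}{9 + \left(4 - 1 + 1\right)} + 173 = \frac{11 + 4}{9 + 4} + 173 = \frac{1}{13} \cdot 15 + 173 = \frac{15}{13} + 173 = \frac{2264}{13}$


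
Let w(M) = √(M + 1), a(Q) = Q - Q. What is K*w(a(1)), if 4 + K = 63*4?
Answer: 248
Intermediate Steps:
a(Q) = 0
w(M) = √(1 + M)
K = 248 (K = -4 + 63*4 = -4 + 252 = 248)
K*w(a(1)) = 248*√(1 + 0) = 248*√1 = 248*1 = 248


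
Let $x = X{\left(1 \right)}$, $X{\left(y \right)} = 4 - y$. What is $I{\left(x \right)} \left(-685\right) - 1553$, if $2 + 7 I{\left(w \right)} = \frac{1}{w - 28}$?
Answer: $- \frac{47368}{35} \approx -1353.4$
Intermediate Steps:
$x = 3$ ($x = 4 - 1 = 3$)
$I{\left(w \right)} = - \frac{2}{7} + \frac{1}{7 \left(-28 + w\right)}$ ($I{\left(w \right)} = - \frac{2}{7} + \frac{1}{7 \left(w - 28\right)} = - \frac{2}{7} + \frac{1}{7 \left(-28 + w\right)}$)
$I{\left(x \right)} \left(-685\right) - 1553 = \frac{57 - 6}{7 \left(-28 + 3\right)} \left(-685\right) - 1553 = \frac{57 - 6}{7 \left(-25\right)} \left(-685\right) - 1553 = \frac{1}{7} \left(- \frac{1}{25}\right) 51 \left(-685\right) - 1553 = \left(- \frac{51}{175}\right) \left(-685\right) - 1553 = \frac{6987}{35} - 1553 = - \frac{47368}{35}$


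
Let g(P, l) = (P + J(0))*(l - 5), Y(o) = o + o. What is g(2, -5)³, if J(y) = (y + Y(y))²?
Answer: -8000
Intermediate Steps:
Y(o) = 2*o
J(y) = 9*y² (J(y) = (y + 2*y)² = (3*y)² = 9*y²)
g(P, l) = P*(-5 + l) (g(P, l) = (P + 9*0²)*(l - 5) = (P + 9*0)*(-5 + l) = (P + 0)*(-5 + l) = P*(-5 + l))
g(2, -5)³ = (2*(-5 - 5))³ = (2*(-10))³ = (-20)³ = -8000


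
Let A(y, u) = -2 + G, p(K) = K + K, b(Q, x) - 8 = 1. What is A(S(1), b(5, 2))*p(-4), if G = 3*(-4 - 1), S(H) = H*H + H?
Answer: 136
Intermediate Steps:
b(Q, x) = 9 (b(Q, x) = 8 + 1 = 9)
S(H) = H + H² (S(H) = H² + H = H + H²)
G = -15 (G = 3*(-5) = -15)
p(K) = 2*K
A(y, u) = -17 (A(y, u) = -2 - 15 = -17)
A(S(1), b(5, 2))*p(-4) = -34*(-4) = -17*(-8) = 136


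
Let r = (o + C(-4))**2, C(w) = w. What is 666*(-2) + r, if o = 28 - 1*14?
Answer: -1232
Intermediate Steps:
o = 14 (o = 28 - 14 = 14)
r = 100 (r = (14 - 4)**2 = 10**2 = 100)
666*(-2) + r = 666*(-2) + 100 = -1332 + 100 = -1232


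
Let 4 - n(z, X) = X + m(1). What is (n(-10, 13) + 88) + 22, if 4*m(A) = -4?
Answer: 102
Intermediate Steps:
m(A) = -1 (m(A) = (1/4)*(-4) = -1)
n(z, X) = 5 - X (n(z, X) = 4 - (X - 1) = 4 - (-1 + X) = 4 + (1 - X) = 5 - X)
(n(-10, 13) + 88) + 22 = ((5 - 1*13) + 88) + 22 = ((5 - 13) + 88) + 22 = (-8 + 88) + 22 = 80 + 22 = 102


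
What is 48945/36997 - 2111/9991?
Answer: 410908828/369637027 ≈ 1.1117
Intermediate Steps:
48945/36997 - 2111/9991 = 410908828/369637027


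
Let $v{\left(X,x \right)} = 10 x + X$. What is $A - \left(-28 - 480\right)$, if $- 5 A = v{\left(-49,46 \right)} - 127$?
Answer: $\frac{2256}{5} \approx 451.2$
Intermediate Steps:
$v{\left(X,x \right)} = X + 10 x$
$A = - \frac{284}{5}$ ($A = - \frac{\left(-49 + 10 \cdot 46\right) - 127}{5} = - \frac{\left(-49 + 460\right) - 127}{5} = - \frac{411 - 127}{5} = \left(- \frac{1}{5}\right) 284 = - \frac{284}{5} \approx -56.8$)
$A - \left(-28 - 480\right) = - \frac{284}{5} - \left(-28 - 480\right) = - \frac{284}{5} - -508 = - \frac{284}{5} + 508 = \frac{2256}{5}$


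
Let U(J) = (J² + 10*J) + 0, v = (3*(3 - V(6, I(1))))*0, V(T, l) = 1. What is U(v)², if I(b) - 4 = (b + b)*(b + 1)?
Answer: 0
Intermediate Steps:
I(b) = 4 + 2*b*(1 + b) (I(b) = 4 + (b + b)*(b + 1) = 4 + (2*b)*(1 + b) = 4 + 2*b*(1 + b))
v = 0 (v = (3*(3 - 1*1))*0 = (3*(3 - 1))*0 = (3*2)*0 = 6*0 = 0)
U(J) = J² + 10*J
U(v)² = (0*(10 + 0))² = (0*10)² = 0² = 0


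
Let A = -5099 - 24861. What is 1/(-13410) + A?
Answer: -401763601/13410 ≈ -29960.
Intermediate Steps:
A = -29960
1/(-13410) + A = 1/(-13410) - 29960 = -1/13410 - 29960 = -401763601/13410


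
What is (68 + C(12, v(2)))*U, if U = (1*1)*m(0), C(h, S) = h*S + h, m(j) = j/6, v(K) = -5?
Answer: 0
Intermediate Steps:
m(j) = j/6 (m(j) = j*(⅙) = j/6)
C(h, S) = h + S*h (C(h, S) = S*h + h = h + S*h)
U = 0 (U = (1*1)*((⅙)*0) = 1*0 = 0)
(68 + C(12, v(2)))*U = (68 + 12*(1 - 5))*0 = (68 + 12*(-4))*0 = (68 - 48)*0 = 20*0 = 0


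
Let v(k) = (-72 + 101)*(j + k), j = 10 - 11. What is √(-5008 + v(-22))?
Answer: 5*I*√227 ≈ 75.333*I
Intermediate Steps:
j = -1
v(k) = -29 + 29*k (v(k) = (-72 + 101)*(-1 + k) = 29*(-1 + k) = -29 + 29*k)
√(-5008 + v(-22)) = √(-5008 + (-29 + 29*(-22))) = √(-5008 + (-29 - 638)) = √(-5008 - 667) = √(-5675) = 5*I*√227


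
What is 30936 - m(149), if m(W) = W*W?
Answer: 8735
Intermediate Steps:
m(W) = W²
30936 - m(149) = 30936 - 1*149² = 30936 - 1*22201 = 30936 - 22201 = 8735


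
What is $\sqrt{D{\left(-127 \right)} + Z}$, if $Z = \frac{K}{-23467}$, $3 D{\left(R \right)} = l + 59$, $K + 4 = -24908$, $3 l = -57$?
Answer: $\frac{2 \sqrt{17836374954}}{70401} \approx 3.7941$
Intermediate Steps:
$l = -19$ ($l = \frac{1}{3} \left(-57\right) = -19$)
$K = -24912$ ($K = -4 - 24908 = -24912$)
$D{\left(R \right)} = \frac{40}{3}$ ($D{\left(R \right)} = \frac{-19 + 59}{3} = \frac{1}{3} \cdot 40 = \frac{40}{3}$)
$Z = \frac{24912}{23467}$ ($Z = - \frac{24912}{-23467} = \left(-24912\right) \left(- \frac{1}{23467}\right) = \frac{24912}{23467} \approx 1.0616$)
$\sqrt{D{\left(-127 \right)} + Z} = \sqrt{\frac{40}{3} + \frac{24912}{23467}} = \sqrt{\frac{1013416}{70401}} = \frac{2 \sqrt{17836374954}}{70401}$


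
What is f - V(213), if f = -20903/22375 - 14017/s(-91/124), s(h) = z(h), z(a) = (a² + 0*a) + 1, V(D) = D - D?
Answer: -4822875148271/529325375 ≈ -9111.4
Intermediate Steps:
V(D) = 0
z(a) = 1 + a² (z(a) = (a² + 0) + 1 = a² + 1 = 1 + a²)
s(h) = 1 + h²
f = -4822875148271/529325375 (f = -20903/22375 - 14017/(1 + (-91/124)²) = -20903/22375 - 14017/(1 + 8281/15376) = -20903/22375 - 14017/23657/15376 = -20903/22375 - 14017*15376/23657 = -20903/22375 - 215525392/23657 = -4822875148271/529325375 ≈ -9111.4)
f - V(213) = -4822875148271/529325375 - 1*0 = -4822875148271/529325375 + 0 = -4822875148271/529325375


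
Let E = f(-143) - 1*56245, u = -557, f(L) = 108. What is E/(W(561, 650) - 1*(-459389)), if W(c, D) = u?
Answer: -56137/458832 ≈ -0.12235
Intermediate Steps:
W(c, D) = -557
E = -56137 (E = 108 - 1*56245 = 108 - 56245 = -56137)
E/(W(561, 650) - 1*(-459389)) = -56137/(-557 - 1*(-459389)) = -56137/(-557 + 459389) = -56137/458832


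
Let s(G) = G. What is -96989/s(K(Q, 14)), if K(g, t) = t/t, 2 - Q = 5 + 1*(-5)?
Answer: -96989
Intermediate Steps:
Q = 2 (Q = 2 - (5 + 1*(-5)) = 2 - (5 - 5) = 2 - 1*0 = 2 + 0 = 2)
K(g, t) = 1
-96989/s(K(Q, 14)) = -96989/1 = -96989*1 = -96989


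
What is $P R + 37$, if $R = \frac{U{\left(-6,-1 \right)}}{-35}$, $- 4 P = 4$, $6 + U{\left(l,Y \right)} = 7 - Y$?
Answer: $\frac{1297}{35} \approx 37.057$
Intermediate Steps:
$U{\left(l,Y \right)} = 1 - Y$ ($U{\left(l,Y \right)} = -6 - \left(-7 + Y\right) = 1 - Y$)
$P = -1$ ($P = \left(- \frac{1}{4}\right) 4 = -1$)
$R = - \frac{2}{35}$ ($R = \frac{1 - -1}{-35} = \left(1 + 1\right) \left(- \frac{1}{35}\right) = 2 \left(- \frac{1}{35}\right) = - \frac{2}{35} \approx -0.057143$)
$P R + 37 = \left(-1\right) \left(- \frac{2}{35}\right) + 37 = \frac{2}{35} + 37 = \frac{1297}{35}$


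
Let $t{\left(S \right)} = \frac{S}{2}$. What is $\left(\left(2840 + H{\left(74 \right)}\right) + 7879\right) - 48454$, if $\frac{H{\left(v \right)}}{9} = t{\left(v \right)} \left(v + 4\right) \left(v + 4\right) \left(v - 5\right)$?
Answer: $139754333$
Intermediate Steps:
$t{\left(S \right)} = \frac{S}{2}$ ($t{\left(S \right)} = S \frac{1}{2} = \frac{S}{2}$)
$H{\left(v \right)} = \frac{9 v \left(4 + v\right)^{2} \left(-5 + v\right)}{2}$ ($H{\left(v \right)} = 9 \frac{v}{2} \left(v + 4\right) \left(v + 4\right) \left(v - 5\right) = 9 \frac{v}{2} \left(4 + v\right) \left(4 + v\right) \left(-5 + v\right) = 9 \frac{v \left(4 + v\right)}{2} \left(-5 + v\right) \left(4 + v\right) = 9 \frac{v \left(4 + v\right)^{2} \left(-5 + v\right)}{2} = \frac{9 v \left(4 + v\right)^{2} \left(-5 + v\right)}{2}$)
$\left(\left(2840 + H{\left(74 \right)}\right) + 7879\right) - 48454 = \left(\left(2840 + \frac{9}{2} \cdot 74 \left(4 + 74\right)^{2} \left(-5 + 74\right)\right) + 7879\right) - 48454 = \left(\left(2840 + \frac{9}{2} \cdot 74 \cdot 78^{2} \cdot 69\right) + 7879\right) - 48454 = \left(\left(2840 + \frac{9}{2} \cdot 74 \cdot 6084 \cdot 69\right) + 7879\right) - 48454 = \left(\left(2840 + 139792068\right) + 7879\right) - 48454 = \left(139794908 + 7879\right) - 48454 = 139802787 - 48454 = 139754333$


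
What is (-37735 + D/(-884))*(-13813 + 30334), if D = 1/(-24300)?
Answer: -4463936102568493/7160400 ≈ -6.2342e+8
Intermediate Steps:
D = -1/24300 ≈ -4.1152e-5
(-37735 + D/(-884))*(-13813 + 30334) = (-37735 - 1/24300/(-884))*(-13813 + 30334) = (-37735 - 1/24300*(-1/884))*16521 = (-37735 + 1/21481200)*16521 = -810593081999/21481200*16521 = -4463936102568493/7160400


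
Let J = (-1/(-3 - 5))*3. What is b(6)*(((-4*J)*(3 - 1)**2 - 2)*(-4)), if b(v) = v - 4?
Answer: 64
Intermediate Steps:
J = 3/8 (J = (-1/(-8))*3 = -1/8*(-1)*3 = (1/8)*3 = 3/8 ≈ 0.37500)
b(v) = -4 + v
b(6)*(((-4*J)*(3 - 1)**2 - 2)*(-4)) = (-4 + 6)*(((-4*3/8)*(3 - 1)**2 - 2)*(-4)) = 2*((-3/2*2**2 - 2)*(-4)) = 2*((-3/2*4 - 2)*(-4)) = 2*((-6 - 2)*(-4)) = 2*(-8*(-4)) = 2*32 = 64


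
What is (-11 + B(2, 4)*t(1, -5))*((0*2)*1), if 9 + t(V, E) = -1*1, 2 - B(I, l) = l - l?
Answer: 0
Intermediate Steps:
B(I, l) = 2 (B(I, l) = 2 - (l - l) = 2 - 1*0 = 2 + 0 = 2)
t(V, E) = -10 (t(V, E) = -9 - 1*1 = -9 - 1 = -10)
(-11 + B(2, 4)*t(1, -5))*((0*2)*1) = (-11 + 2*(-10))*((0*2)*1) = (-11 - 20)*(0*1) = -31*0 = 0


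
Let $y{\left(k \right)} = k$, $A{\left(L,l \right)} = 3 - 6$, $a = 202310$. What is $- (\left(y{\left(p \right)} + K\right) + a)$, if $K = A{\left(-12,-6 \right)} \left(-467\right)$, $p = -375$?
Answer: $-203336$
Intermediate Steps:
$A{\left(L,l \right)} = -3$
$K = 1401$ ($K = \left(-3\right) \left(-467\right) = 1401$)
$- (\left(y{\left(p \right)} + K\right) + a) = - (\left(-375 + 1401\right) + 202310) = - (1026 + 202310) = \left(-1\right) 203336 = -203336$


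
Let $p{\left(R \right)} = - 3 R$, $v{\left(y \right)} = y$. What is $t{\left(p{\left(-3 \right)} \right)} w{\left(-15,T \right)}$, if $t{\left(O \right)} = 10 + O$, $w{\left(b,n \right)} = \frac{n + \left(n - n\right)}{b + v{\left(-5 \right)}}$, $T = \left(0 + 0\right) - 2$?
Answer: $\frac{19}{10} \approx 1.9$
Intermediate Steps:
$T = -2$ ($T = 0 - 2 = -2$)
$w{\left(b,n \right)} = \frac{n}{-5 + b}$ ($w{\left(b,n \right)} = \frac{n + \left(n - n\right)}{b - 5} = \frac{n + 0}{-5 + b} = \frac{n}{-5 + b}$)
$t{\left(p{\left(-3 \right)} \right)} w{\left(-15,T \right)} = \left(10 - -9\right) \left(- \frac{2}{-5 - 15}\right) = \left(10 + 9\right) \left(- \frac{2}{-20}\right) = 19 \left(\left(-2\right) \left(- \frac{1}{20}\right)\right) = 19 \cdot \frac{1}{10} = \frac{19}{10}$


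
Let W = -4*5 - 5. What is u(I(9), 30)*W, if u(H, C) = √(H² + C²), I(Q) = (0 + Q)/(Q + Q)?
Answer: -25*√3601/2 ≈ -750.10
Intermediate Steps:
I(Q) = ½ (I(Q) = Q/((2*Q)) = Q*(1/(2*Q)) = ½)
W = -25 (W = -20 - 5 = -25)
u(H, C) = √(C² + H²)
u(I(9), 30)*W = √(30² + (½)²)*(-25) = √(900 + ¼)*(-25) = √(3601/4)*(-25) = (√3601/2)*(-25) = -25*√3601/2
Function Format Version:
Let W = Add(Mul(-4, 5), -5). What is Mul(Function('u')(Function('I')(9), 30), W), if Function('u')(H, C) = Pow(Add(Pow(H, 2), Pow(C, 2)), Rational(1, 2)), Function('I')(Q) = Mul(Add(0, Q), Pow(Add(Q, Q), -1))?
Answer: Mul(Rational(-25, 2), Pow(3601, Rational(1, 2))) ≈ -750.10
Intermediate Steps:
Function('I')(Q) = Rational(1, 2) (Function('I')(Q) = Mul(Q, Pow(Mul(2, Q), -1)) = Mul(Q, Mul(Rational(1, 2), Pow(Q, -1))) = Rational(1, 2))
W = -25 (W = Add(-20, -5) = -25)
Function('u')(H, C) = Pow(Add(Pow(C, 2), Pow(H, 2)), Rational(1, 2))
Mul(Function('u')(Function('I')(9), 30), W) = Mul(Pow(Add(Pow(30, 2), Pow(Rational(1, 2), 2)), Rational(1, 2)), -25) = Mul(Pow(Add(900, Rational(1, 4)), Rational(1, 2)), -25) = Mul(Pow(Rational(3601, 4), Rational(1, 2)), -25) = Mul(Mul(Rational(1, 2), Pow(3601, Rational(1, 2))), -25) = Mul(Rational(-25, 2), Pow(3601, Rational(1, 2)))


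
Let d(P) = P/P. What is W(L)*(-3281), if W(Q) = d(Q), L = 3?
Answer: -3281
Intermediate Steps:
d(P) = 1
W(Q) = 1
W(L)*(-3281) = 1*(-3281) = -3281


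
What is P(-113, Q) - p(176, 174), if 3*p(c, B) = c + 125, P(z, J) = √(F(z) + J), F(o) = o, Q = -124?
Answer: -301/3 + I*√237 ≈ -100.33 + 15.395*I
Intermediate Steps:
P(z, J) = √(J + z) (P(z, J) = √(z + J) = √(J + z))
p(c, B) = 125/3 + c/3 (p(c, B) = (c + 125)/3 = (125 + c)/3 = 125/3 + c/3)
P(-113, Q) - p(176, 174) = √(-124 - 113) - (125/3 + (⅓)*176) = √(-237) - (125/3 + 176/3) = I*√237 - 1*301/3 = I*√237 - 301/3 = -301/3 + I*√237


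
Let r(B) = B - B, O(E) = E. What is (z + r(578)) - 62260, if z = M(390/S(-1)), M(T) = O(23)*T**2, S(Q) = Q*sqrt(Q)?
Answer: -3560560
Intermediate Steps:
S(Q) = Q**(3/2)
r(B) = 0
M(T) = 23*T**2
z = -3498300 (z = 23*(390/((-1)**(3/2)))**2 = 23*(390/((-I)))**2 = 23*(390*I)**2 = 23*(-152100) = -3498300)
(z + r(578)) - 62260 = (-3498300 + 0) - 62260 = -3498300 - 62260 = -3560560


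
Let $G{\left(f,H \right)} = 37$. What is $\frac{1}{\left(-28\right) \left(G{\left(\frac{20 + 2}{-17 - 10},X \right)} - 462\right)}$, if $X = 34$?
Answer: $\frac{1}{11900} \approx 8.4034 \cdot 10^{-5}$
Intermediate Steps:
$\frac{1}{\left(-28\right) \left(G{\left(\frac{20 + 2}{-17 - 10},X \right)} - 462\right)} = \frac{1}{\left(-28\right) \left(37 - 462\right)} = \frac{1}{\left(-28\right) \left(-425\right)} = \frac{1}{11900}$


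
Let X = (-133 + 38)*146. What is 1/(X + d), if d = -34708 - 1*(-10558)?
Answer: -1/38020 ≈ -2.6302e-5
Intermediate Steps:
d = -24150 (d = -34708 + 10558 = -24150)
X = -13870 (X = -95*146 = -13870)
1/(X + d) = 1/(-13870 - 24150) = 1/(-38020) = -1/38020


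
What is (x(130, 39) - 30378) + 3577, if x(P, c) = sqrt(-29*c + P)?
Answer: -26801 + I*sqrt(1001) ≈ -26801.0 + 31.639*I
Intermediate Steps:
x(P, c) = sqrt(P - 29*c)
(x(130, 39) - 30378) + 3577 = (sqrt(130 - 29*39) - 30378) + 3577 = (sqrt(130 - 1131) - 30378) + 3577 = (sqrt(-1001) - 30378) + 3577 = (I*sqrt(1001) - 30378) + 3577 = (-30378 + I*sqrt(1001)) + 3577 = -26801 + I*sqrt(1001)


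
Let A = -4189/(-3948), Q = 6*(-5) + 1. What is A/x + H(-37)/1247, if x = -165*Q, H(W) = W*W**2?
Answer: -32996197133/812320740 ≈ -40.620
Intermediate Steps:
Q = -29 (Q = -30 + 1 = -29)
A = 4189/3948 (A = -4189*(-1/3948) = 4189/3948 ≈ 1.0610)
H(W) = W**3
x = 4785 (x = -165*(-29) = 4785)
A/x + H(-37)/1247 = (4189/3948)/4785 + (-37)**3/1247 = (4189/3948)*(1/4785) - 50653*1/1247 = 4189/18891180 - 50653/1247 = -32996197133/812320740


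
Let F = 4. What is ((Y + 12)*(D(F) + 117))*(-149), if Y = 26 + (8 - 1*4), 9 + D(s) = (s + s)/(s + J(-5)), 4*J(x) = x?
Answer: -7634760/11 ≈ -6.9407e+5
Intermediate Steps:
J(x) = x/4
D(s) = -9 + 2*s/(-5/4 + s) (D(s) = -9 + (s + s)/(s + (1/4)*(-5)) = -9 + (2*s)/(s - 5/4) = -9 + (2*s)/(-5/4 + s) = -9 + 2*s/(-5/4 + s))
Y = 30 (Y = 26 + (8 - 4) = 26 + 4 = 30)
((Y + 12)*(D(F) + 117))*(-149) = ((30 + 12)*((45 - 28*4)/(-5 + 4*4) + 117))*(-149) = (42*((45 - 112)/(-5 + 16) + 117))*(-149) = (42*(-67/11 + 117))*(-149) = (42*(1220/11))*(-149) = (51240/11)*(-149) = -7634760/11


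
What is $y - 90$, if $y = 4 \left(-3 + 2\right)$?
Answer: $-94$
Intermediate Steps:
$y = -4$ ($y = 4 \left(-1\right) = -4$)
$y - 90 = -4 - 90 = -94$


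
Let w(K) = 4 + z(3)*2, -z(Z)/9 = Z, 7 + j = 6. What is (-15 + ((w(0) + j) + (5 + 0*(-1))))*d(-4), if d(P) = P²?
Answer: -976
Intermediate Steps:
j = -1 (j = -7 + 6 = -1)
z(Z) = -9*Z
w(K) = -50 (w(K) = 4 - 9*3*2 = 4 - 27*2 = 4 - 54 = -50)
(-15 + ((w(0) + j) + (5 + 0*(-1))))*d(-4) = (-15 + ((-50 - 1) + (5 + 0*(-1))))*(-4)² = (-15 + (-51 + (5 + 0)))*16 = (-15 + (-51 + 5))*16 = (-15 - 46)*16 = -61*16 = -976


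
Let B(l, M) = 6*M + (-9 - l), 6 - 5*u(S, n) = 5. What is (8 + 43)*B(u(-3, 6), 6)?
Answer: 6834/5 ≈ 1366.8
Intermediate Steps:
u(S, n) = ⅕ (u(S, n) = 6/5 - ⅕*5 = 6/5 - 1 = ⅕)
B(l, M) = -9 - l + 6*M
(8 + 43)*B(u(-3, 6), 6) = (8 + 43)*(-9 - 1*⅕ + 6*6) = 51*(-9 - ⅕ + 36) = 51*(134/5) = 6834/5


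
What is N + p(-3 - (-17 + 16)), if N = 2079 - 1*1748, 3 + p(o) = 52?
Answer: 380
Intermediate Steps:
p(o) = 49 (p(o) = -3 + 52 = 49)
N = 331 (N = 2079 - 1748 = 331)
N + p(-3 - (-17 + 16)) = 331 + 49 = 380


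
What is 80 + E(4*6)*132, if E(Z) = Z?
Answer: 3248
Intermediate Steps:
80 + E(4*6)*132 = 80 + (4*6)*132 = 80 + 24*132 = 80 + 3168 = 3248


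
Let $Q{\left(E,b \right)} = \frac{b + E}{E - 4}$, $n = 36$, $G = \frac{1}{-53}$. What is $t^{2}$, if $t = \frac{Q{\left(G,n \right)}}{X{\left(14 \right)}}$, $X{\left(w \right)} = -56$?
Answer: $\frac{3636649}{142277184} \approx 0.02556$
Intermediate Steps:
$G = - \frac{1}{53} \approx -0.018868$
$Q{\left(E,b \right)} = \frac{E + b}{-4 + E}$
$t = \frac{1907}{11928}$ ($t = \frac{\frac{1}{-4 - \frac{1}{53}} \left(- \frac{1}{53} + 36\right)}{-56} = \frac{1}{- \frac{213}{53}} \cdot \frac{1907}{53} \left(- \frac{1}{56}\right) = \left(- \frac{53}{213}\right) \frac{1907}{53} \left(- \frac{1}{56}\right) = \left(- \frac{1907}{213}\right) \left(- \frac{1}{56}\right) = \frac{1907}{11928} \approx 0.15988$)
$t^{2} = \left(\frac{1907}{11928}\right)^{2} = \frac{3636649}{142277184}$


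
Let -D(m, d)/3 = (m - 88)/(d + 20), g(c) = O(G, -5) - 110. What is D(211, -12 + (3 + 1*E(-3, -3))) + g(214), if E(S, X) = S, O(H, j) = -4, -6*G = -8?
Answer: -1281/8 ≈ -160.13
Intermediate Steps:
G = 4/3 (G = -⅙*(-8) = 4/3 ≈ 1.3333)
g(c) = -114 (g(c) = -4 - 110 = -114)
D(m, d) = -3*(-88 + m)/(20 + d) (D(m, d) = -3*(m - 88)/(d + 20) = -3*(-88 + m)/(20 + d))
D(211, -12 + (3 + 1*E(-3, -3))) + g(214) = 3*(88 - 1*211)/(20 + (-12 + (3 + 1*(-3)))) - 114 = 3*(88 - 211)/(20 + (-12 + (3 - 3))) - 114 = 3*(-123)/(20 + (-12 + 0)) - 114 = 3*(-123)/(20 - 12) - 114 = 3*(-123)/8 - 114 = 3*(⅛)*(-123) - 114 = -369/8 - 114 = -1281/8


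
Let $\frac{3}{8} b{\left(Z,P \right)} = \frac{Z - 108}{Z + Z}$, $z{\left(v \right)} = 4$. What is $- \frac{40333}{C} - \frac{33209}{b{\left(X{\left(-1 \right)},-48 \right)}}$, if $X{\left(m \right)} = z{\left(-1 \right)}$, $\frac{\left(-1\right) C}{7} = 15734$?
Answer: $\frac{5488456579}{5727176} \approx 958.32$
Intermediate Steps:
$C = -110138$ ($C = \left(-7\right) 15734 = -110138$)
$X{\left(m \right)} = 4$
$b{\left(Z,P \right)} = \frac{4 \left(-108 + Z\right)}{3 Z}$ ($b{\left(Z,P \right)} = \frac{8 \frac{Z - 108}{Z + Z}}{3} = \frac{8 \frac{-108 + Z}{2 Z}}{3} = \frac{4 \left(-108 + Z\right)}{3 Z}$)
$- \frac{40333}{C} - \frac{33209}{b{\left(X{\left(-1 \right)},-48 \right)}} = - \frac{40333}{-110138} - \frac{33209}{\frac{4}{3} - \frac{144}{4}} = \left(-40333\right) \left(- \frac{1}{110138}\right) - \frac{33209}{\frac{4}{3} - 36} = \frac{40333}{110138} - \frac{33209}{\frac{4}{3} - 36} = \frac{40333}{110138} - \frac{33209}{- \frac{104}{3}} = \frac{40333}{110138} - - \frac{99627}{104} = \frac{40333}{110138} + \frac{99627}{104} = \frac{5488456579}{5727176}$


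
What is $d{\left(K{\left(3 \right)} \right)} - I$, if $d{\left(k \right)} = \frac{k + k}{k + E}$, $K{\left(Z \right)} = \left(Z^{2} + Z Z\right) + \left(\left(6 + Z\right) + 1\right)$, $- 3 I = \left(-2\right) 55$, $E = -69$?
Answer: $- \frac{4678}{123} \approx -38.033$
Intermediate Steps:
$I = \frac{110}{3}$ ($I = - \frac{\left(-2\right) 55}{3} = \left(- \frac{1}{3}\right) \left(-110\right) = \frac{110}{3} \approx 36.667$)
$K{\left(Z \right)} = 7 + Z + 2 Z^{2}$ ($K{\left(Z \right)} = \left(Z^{2} + Z^{2}\right) + \left(7 + Z\right) = 2 Z^{2} + \left(7 + Z\right) = 7 + Z + 2 Z^{2}$)
$d{\left(k \right)} = \frac{2 k}{-69 + k}$ ($d{\left(k \right)} = \frac{k + k}{k - 69} = \frac{2 k}{-69 + k}$)
$d{\left(K{\left(3 \right)} \right)} - I = \frac{2 \left(7 + 3 + 2 \cdot 3^{2}\right)}{-69 + \left(7 + 3 + 2 \cdot 3^{2}\right)} - \frac{110}{3} = \frac{2 \left(7 + 3 + 2 \cdot 9\right)}{-69 + \left(7 + 3 + 2 \cdot 9\right)} - \frac{110}{3} = \frac{2 \left(7 + 3 + 18\right)}{-69 + \left(7 + 3 + 18\right)} - \frac{110}{3} = 2 \cdot 28 \frac{1}{-69 + 28} - \frac{110}{3} = 2 \cdot 28 \frac{1}{-41} - \frac{110}{3} = 2 \cdot 28 \left(- \frac{1}{41}\right) - \frac{110}{3} = - \frac{56}{41} - \frac{110}{3} = - \frac{4678}{123}$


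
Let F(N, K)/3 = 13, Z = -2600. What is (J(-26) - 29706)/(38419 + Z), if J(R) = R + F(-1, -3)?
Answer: -29693/35819 ≈ -0.82897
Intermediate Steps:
F(N, K) = 39 (F(N, K) = 3*13 = 39)
J(R) = 39 + R (J(R) = R + 39 = 39 + R)
(J(-26) - 29706)/(38419 + Z) = ((39 - 26) - 29706)/(38419 - 2600) = (13 - 29706)/35819 = -29693*1/35819 = -29693/35819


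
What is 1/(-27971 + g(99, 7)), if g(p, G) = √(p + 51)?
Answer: -27971/782376691 - 5*√6/782376691 ≈ -3.5767e-5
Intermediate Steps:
g(p, G) = √(51 + p)
1/(-27971 + g(99, 7)) = 1/(-27971 + √(51 + 99)) = 1/(-27971 + √150) = 1/(-27971 + 5*√6)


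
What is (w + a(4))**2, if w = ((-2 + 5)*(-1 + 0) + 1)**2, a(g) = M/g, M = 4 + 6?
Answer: 169/4 ≈ 42.250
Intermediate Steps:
M = 10
a(g) = 10/g
w = 4 (w = (3*(-1) + 1)**2 = (-3 + 1)**2 = (-2)**2 = 4)
(w + a(4))**2 = (4 + 10/4)**2 = (4 + 10*(1/4))**2 = (4 + 5/2)**2 = (13/2)**2 = 169/4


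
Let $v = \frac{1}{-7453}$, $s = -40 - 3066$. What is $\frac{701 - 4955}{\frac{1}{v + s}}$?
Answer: $\frac{98475926826}{7453} \approx 1.3213 \cdot 10^{7}$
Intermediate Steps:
$s = -3106$ ($s = -40 - 3066 = -3106$)
$v = - \frac{1}{7453} \approx -0.00013417$
$\frac{701 - 4955}{\frac{1}{v + s}} = \frac{701 - 4955}{\frac{1}{- \frac{1}{7453} - 3106}} = \frac{701 - 4955}{\frac{1}{- \frac{23149019}{7453}}} = - \frac{4254}{- \frac{7453}{23149019}} = \left(-4254\right) \left(- \frac{23149019}{7453}\right) = \frac{98475926826}{7453}$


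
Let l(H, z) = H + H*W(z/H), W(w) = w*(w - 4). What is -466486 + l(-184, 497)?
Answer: -86480081/184 ≈ -4.7000e+5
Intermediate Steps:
W(w) = w*(-4 + w)
l(H, z) = H + z*(-4 + z/H) (l(H, z) = H + H*((z/H)*(-4 + z/H)) = H + H*(z*(-4 + z/H)/H) = H + z*(-4 + z/H))
-466486 + l(-184, 497) = -466486 + (-184 - 4*497 + 497²/(-184)) = -466486 + (-184 - 1988 - 1/184*247009) = -466486 + (-184 - 1988 - 247009/184) = -466486 - 646657/184 = -86480081/184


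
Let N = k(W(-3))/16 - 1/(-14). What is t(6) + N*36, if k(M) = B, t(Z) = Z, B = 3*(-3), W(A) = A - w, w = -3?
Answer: -327/28 ≈ -11.679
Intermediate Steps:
W(A) = 3 + A (W(A) = A - 1*(-3) = A + 3 = 3 + A)
B = -9
k(M) = -9
N = -55/112 (N = -9/16 - 1/(-14) = -9*1/16 - 1*(-1/14) = -9/16 + 1/14 = -55/112 ≈ -0.49107)
t(6) + N*36 = 6 - 55/112*36 = 6 - 495/28 = -327/28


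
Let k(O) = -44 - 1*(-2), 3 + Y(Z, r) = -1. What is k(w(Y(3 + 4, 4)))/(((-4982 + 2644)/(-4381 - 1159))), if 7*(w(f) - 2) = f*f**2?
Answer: -16620/167 ≈ -99.521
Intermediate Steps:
Y(Z, r) = -4 (Y(Z, r) = -3 - 1 = -4)
w(f) = 2 + f**3/7 (w(f) = 2 + (f*f**2)/7 = 2 + f**3/7)
k(O) = -42 (k(O) = -44 + 2 = -42)
k(w(Y(3 + 4, 4)))/(((-4982 + 2644)/(-4381 - 1159))) = -42*(-4381 - 1159)/(-4982 + 2644) = -42/((-2338/(-5540))) = -42/((-2338*(-1/5540))) = -42/1169/2770 = -42*2770/1169 = -16620/167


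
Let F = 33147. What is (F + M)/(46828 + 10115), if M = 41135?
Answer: 74282/56943 ≈ 1.3045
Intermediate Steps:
(F + M)/(46828 + 10115) = (33147 + 41135)/(46828 + 10115) = 74282/56943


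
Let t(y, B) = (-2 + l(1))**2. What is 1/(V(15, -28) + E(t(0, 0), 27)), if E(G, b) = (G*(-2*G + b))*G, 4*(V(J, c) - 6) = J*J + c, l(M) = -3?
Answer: -4/57279 ≈ -6.9834e-5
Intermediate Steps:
t(y, B) = 25 (t(y, B) = (-2 - 3)**2 = (-5)**2 = 25)
V(J, c) = 6 + c/4 + J**2/4 (V(J, c) = 6 + (J*J + c)/4 = 6 + (J**2 + c)/4 = 6 + (c + J**2)/4 = 6 + (c/4 + J**2/4) = 6 + c/4 + J**2/4)
E(G, b) = G**2*(b - 2*G) (E(G, b) = (G*(b - 2*G))*G = G**2*(b - 2*G))
1/(V(15, -28) + E(t(0, 0), 27)) = 1/((6 + (1/4)*(-28) + (1/4)*15**2) + 25**2*(27 - 2*25)) = 1/((6 - 7 + (1/4)*225) + 625*(27 - 50)) = 1/((6 - 7 + 225/4) + 625*(-23)) = 1/(221/4 - 14375) = 1/(-57279/4) = -4/57279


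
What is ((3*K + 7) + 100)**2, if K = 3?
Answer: 13456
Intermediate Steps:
((3*K + 7) + 100)**2 = ((3*3 + 7) + 100)**2 = ((9 + 7) + 100)**2 = (16 + 100)**2 = 116**2 = 13456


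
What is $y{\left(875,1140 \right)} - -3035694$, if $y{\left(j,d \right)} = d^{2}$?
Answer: $4335294$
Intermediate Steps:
$y{\left(875,1140 \right)} - -3035694 = 1140^{2} - -3035694 = 1299600 + 3035694 = 4335294$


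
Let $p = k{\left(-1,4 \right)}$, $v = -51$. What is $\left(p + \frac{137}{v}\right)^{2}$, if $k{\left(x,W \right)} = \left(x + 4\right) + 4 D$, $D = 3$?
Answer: $\frac{394384}{2601} \approx 151.63$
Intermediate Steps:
$k{\left(x,W \right)} = 16 + x$ ($k{\left(x,W \right)} = \left(x + 4\right) + 4 \cdot 3 = \left(4 + x\right) + 12 = 16 + x$)
$p = 15$ ($p = 16 - 1 = 15$)
$\left(p + \frac{137}{v}\right)^{2} = \left(15 + \frac{137}{-51}\right)^{2} = \left(15 + 137 \left(- \frac{1}{51}\right)\right)^{2} = \left(15 - \frac{137}{51}\right)^{2} = \left(\frac{628}{51}\right)^{2} = \frac{394384}{2601}$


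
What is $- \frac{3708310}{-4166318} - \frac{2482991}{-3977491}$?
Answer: $\frac{1792478553382}{1183678024867} \approx 1.5143$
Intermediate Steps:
$- \frac{3708310}{-4166318} - \frac{2482991}{-3977491} = \left(-3708310\right) \left(- \frac{1}{4166318}\right) - - \frac{354713}{568213} = \frac{1854155}{2083159} + \frac{354713}{568213} = \frac{1792478553382}{1183678024867}$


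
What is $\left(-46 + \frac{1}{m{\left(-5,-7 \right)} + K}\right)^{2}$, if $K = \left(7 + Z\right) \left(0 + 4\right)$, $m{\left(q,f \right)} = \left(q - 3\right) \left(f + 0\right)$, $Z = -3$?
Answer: $\frac{10962721}{5184} \approx 2114.7$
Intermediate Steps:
$m{\left(q,f \right)} = f \left(-3 + q\right)$ ($m{\left(q,f \right)} = \left(-3 + q\right) f = f \left(-3 + q\right)$)
$K = 16$ ($K = \left(7 - 3\right) \left(0 + 4\right) = 4 \cdot 4 = 16$)
$\left(-46 + \frac{1}{m{\left(-5,-7 \right)} + K}\right)^{2} = \left(-46 + \frac{1}{- 7 \left(-3 - 5\right) + 16}\right)^{2} = \left(-46 + \frac{1}{\left(-7\right) \left(-8\right) + 16}\right)^{2} = \left(-46 + \frac{1}{56 + 16}\right)^{2} = \left(-46 + \frac{1}{72}\right)^{2} = \left(- \frac{3311}{72}\right)^{2} = \frac{10962721}{5184}$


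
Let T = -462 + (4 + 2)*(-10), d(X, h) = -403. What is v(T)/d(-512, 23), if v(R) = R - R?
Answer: 0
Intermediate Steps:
T = -522 (T = -462 + 6*(-10) = -462 - 60 = -522)
v(R) = 0
v(T)/d(-512, 23) = 0/(-403) = 0*(-1/403) = 0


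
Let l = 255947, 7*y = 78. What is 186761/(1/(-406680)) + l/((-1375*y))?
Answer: -8145848085021629/107250 ≈ -7.5952e+10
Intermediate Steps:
y = 78/7 (y = (⅐)*78 = 78/7 ≈ 11.143)
186761/(1/(-406680)) + l/((-1375*y)) = 186761/(1/(-406680)) + 255947/((-1375*78/7)) = 186761/(-1/406680) + 255947/(-107250/7) = 186761*(-406680) + 255947*(-7/107250) = -75951963480 - 1791629/107250 = -8145848085021629/107250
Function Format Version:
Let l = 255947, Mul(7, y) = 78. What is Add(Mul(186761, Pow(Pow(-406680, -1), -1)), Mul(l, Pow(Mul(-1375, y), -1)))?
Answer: Rational(-8145848085021629, 107250) ≈ -7.5952e+10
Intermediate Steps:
y = Rational(78, 7) (y = Mul(Rational(1, 7), 78) = Rational(78, 7) ≈ 11.143)
Add(Mul(186761, Pow(Pow(-406680, -1), -1)), Mul(l, Pow(Mul(-1375, y), -1))) = Add(Mul(186761, Pow(Pow(-406680, -1), -1)), Mul(255947, Pow(Mul(-1375, Rational(78, 7)), -1))) = Add(Mul(186761, Pow(Rational(-1, 406680), -1)), Mul(255947, Pow(Rational(-107250, 7), -1))) = Add(Mul(186761, -406680), Mul(255947, Rational(-7, 107250))) = Add(-75951963480, Rational(-1791629, 107250)) = Rational(-8145848085021629, 107250)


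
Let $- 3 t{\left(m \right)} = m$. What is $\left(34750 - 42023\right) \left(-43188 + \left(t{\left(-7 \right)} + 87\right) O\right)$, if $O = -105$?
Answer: $382327064$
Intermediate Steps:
$t{\left(m \right)} = - \frac{m}{3}$
$\left(34750 - 42023\right) \left(-43188 + \left(t{\left(-7 \right)} + 87\right) O\right) = \left(34750 - 42023\right) \left(-43188 + \left(\left(- \frac{1}{3}\right) \left(-7\right) + 87\right) \left(-105\right)\right) = - 7273 \left(-43188 + \left(\frac{7}{3} + 87\right) \left(-105\right)\right) = - 7273 \left(-43188 + \frac{268}{3} \left(-105\right)\right) = - 7273 \left(-43188 - 9380\right) = \left(-7273\right) \left(-52568\right) = 382327064$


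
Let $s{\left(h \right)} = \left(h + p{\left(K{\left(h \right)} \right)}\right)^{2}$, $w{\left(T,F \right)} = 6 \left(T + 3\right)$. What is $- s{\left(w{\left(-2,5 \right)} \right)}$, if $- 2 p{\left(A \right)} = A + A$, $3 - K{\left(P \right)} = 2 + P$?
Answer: $-121$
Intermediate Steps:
$K{\left(P \right)} = 1 - P$ ($K{\left(P \right)} = 3 - \left(2 + P\right) = 1 - P$)
$p{\left(A \right)} = - A$ ($p{\left(A \right)} = - \frac{A + A}{2} = - \frac{2 A}{2} = - A$)
$w{\left(T,F \right)} = 18 + 6 T$ ($w{\left(T,F \right)} = 6 \left(3 + T\right) = 18 + 6 T$)
$s{\left(h \right)} = \left(-1 + 2 h\right)^{2}$ ($s{\left(h \right)} = \left(h - \left(1 - h\right)\right)^{2} = \left(h + \left(-1 + h\right)\right)^{2} = \left(-1 + 2 h\right)^{2}$)
$- s{\left(w{\left(-2,5 \right)} \right)} = - \left(-1 + 2 \left(18 + 6 \left(-2\right)\right)\right)^{2} = - \left(-1 + 2 \left(18 - 12\right)\right)^{2} = - \left(-1 + 2 \cdot 6\right)^{2} = - \left(-1 + 12\right)^{2} = - 11^{2} = \left(-1\right) 121 = -121$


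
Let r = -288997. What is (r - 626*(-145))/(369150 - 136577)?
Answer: -198227/232573 ≈ -0.85232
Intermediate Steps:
(r - 626*(-145))/(369150 - 136577) = (-288997 - 626*(-145))/(369150 - 136577) = (-288997 + 90770)/232573 = -198227*1/232573 = -198227/232573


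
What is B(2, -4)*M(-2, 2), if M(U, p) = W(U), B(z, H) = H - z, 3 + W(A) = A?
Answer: 30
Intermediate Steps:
W(A) = -3 + A
M(U, p) = -3 + U
B(2, -4)*M(-2, 2) = (-4 - 1*2)*(-3 - 2) = (-4 - 2)*(-5) = -6*(-5) = 30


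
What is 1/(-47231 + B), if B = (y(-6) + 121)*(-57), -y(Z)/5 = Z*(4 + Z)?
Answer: -1/50708 ≈ -1.9721e-5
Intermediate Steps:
y(Z) = -5*Z*(4 + Z)
B = -3477 (B = (-5*(-6)*(4 - 6) + 121)*(-57) = (-5*(-6)*(-2) + 121)*(-57) = (-60 + 121)*(-57) = 61*(-57) = -3477)
1/(-47231 + B) = 1/(-47231 - 3477) = 1/(-50708) = -1/50708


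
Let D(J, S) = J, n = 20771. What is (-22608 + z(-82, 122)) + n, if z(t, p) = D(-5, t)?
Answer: -1842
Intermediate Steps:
z(t, p) = -5
(-22608 + z(-82, 122)) + n = (-22608 - 5) + 20771 = -22613 + 20771 = -1842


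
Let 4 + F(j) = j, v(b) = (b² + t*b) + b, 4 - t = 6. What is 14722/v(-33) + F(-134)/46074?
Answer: 3324248/253407 ≈ 13.118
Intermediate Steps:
t = -2 (t = 4 - 1*6 = 4 - 6 = -2)
v(b) = b² - b (v(b) = (b² - 2*b) + b = b² - b)
F(j) = -4 + j
14722/v(-33) + F(-134)/46074 = 14722/((-33*(-1 - 33))) + (-4 - 134)/46074 = 14722/((-33*(-34))) - 138*1/46074 = 14722/1122 - 23/7679 = 14722*(1/1122) - 23/7679 = 433/33 - 23/7679 = 3324248/253407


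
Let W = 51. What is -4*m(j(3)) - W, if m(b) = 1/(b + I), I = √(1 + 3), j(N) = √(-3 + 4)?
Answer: -157/3 ≈ -52.333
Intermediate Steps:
j(N) = 1 (j(N) = √1 = 1)
I = 2 (I = √4 = 2)
m(b) = 1/(2 + b) (m(b) = 1/(b + 2) = 1/(2 + b))
-4*m(j(3)) - W = -4/(2 + 1) - 1*51 = -4/3 - 51 = -157/3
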